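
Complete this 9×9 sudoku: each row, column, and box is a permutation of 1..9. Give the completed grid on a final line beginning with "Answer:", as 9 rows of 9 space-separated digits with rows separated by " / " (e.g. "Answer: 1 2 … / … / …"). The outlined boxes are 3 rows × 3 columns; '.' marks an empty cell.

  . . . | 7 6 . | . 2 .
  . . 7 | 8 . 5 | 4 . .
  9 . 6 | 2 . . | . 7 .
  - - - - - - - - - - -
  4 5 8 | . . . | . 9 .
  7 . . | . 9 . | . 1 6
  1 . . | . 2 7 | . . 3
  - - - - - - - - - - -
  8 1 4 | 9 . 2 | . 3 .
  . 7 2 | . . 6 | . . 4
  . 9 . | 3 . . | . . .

Step 1. [r9c3∈{5}] only 5 remains possible at r9c3, so r9c3=5.
Step 2. [r1c6∈{1,3,4,9}] col 6 places 9 nowhere but r1c6. So r1c6=9.
Step 3. [r5c6∈{3,4,8}] r5c6 is the only open cell in box 5 admitting 8 ⇒ r5c6=8.
Step 4. [r7c7∈{5,6,7}] r7c7 is the only open cell in row 7 admitting 6 ⇒ r7c7=6.
Step 5. [r9c8∈{8}] r9c8 is down to just 8 ⇒ r9c8=8.
Step 6. [r8c8∈{5}] only 5 remains possible at r8c8 ⇒ r8c8=5.
Step 7. [r8c4∈{1}] r8c4 is down to just 1. So r8c4=1.
Step 8. [r7c9∈{7}] r7c9 is down to just 7 ⇒ r7c9=7.
Step 9. [r1c3∈{1,3}] r1c3 is the only open cell in col 3 admitting 1 ⇒ r1c3=1.
Step 10. [r1c2∈{3,4,8}] 4 has one home in row 1: r1c2. So r1c2=4.
Step 11. [r4c9∈{2}] nothing but 2 survives at r4c9 ⇒ r4c9=2.
Step 12. [r5c7∈{5}] nothing but 5 survives at r5c7. So r5c7=5.
Step 13. [r9c9∈{1}] r9c9 has the single candidate 1, so r9c9=1.
Step 14. [r3c7∈{1,3,8}] in col 7, 1 fits only at r3c7 ⇒ r3c7=1.
Step 15. [r3c2∈{3,8}] col 2 places 8 nowhere but r3c2, so r3c2=8.
Step 16. [r6c4∈{4,5,6}] 5 has one home in row 6: r6c4. So r6c4=5.
Step 17. [r2c5∈{1,3}] in row 2, 1 fits only at r2c5, so r2c5=1.
Step 18. [r9c6∈{4}] r9c6 has the single candidate 4 ⇒ r9c6=4.
Step 19. [r4c5∈{3}] nothing but 3 survives at r4c5. So r4c5=3.
Step 20. [r1c9∈{5,8}] r1c9 is the only open cell in col 9 admitting 8 ⇒ r1c9=8.
Step 21. [r2c1∈{2,3}] col 1 places 2 nowhere but r2c1, so r2c1=2.
Step 22. [r2c2∈{3}] r2c2 has the single candidate 3, so r2c2=3.
Step 23. [r3c5∈{4}] r3c5's peers cover all but 4. So r3c5=4.
Step 24. [r5c3∈{3}] nothing but 3 survives at r5c3 ⇒ r5c3=3.
Step 25. [r9c7∈{2}] nothing but 2 survives at r9c7. So r9c7=2.
Step 26. [r6c3∈{9}] nothing but 9 survives at r6c3, so r6c3=9.
Step 27. [r1c1∈{5}] only 5 remains possible at r1c1, so r1c1=5.
Step 28. [r4c7∈{7}] nothing but 7 survives at r4c7. So r4c7=7.
Step 29. [r1c7∈{3}] only 3 remains possible at r1c7. So r1c7=3.
Step 30. [r2c8∈{6}] nothing but 6 survives at r2c8, so r2c8=6.
Step 31. [r5c4∈{4}] r5c4 has the single candidate 4. So r5c4=4.
Step 32. [r8c1∈{3}] r8c1's peers cover all but 3. So r8c1=3.
Step 33. [r6c2∈{6}] r6c2's peers cover all but 6. So r6c2=6.
Step 34. [r3c6∈{3}] only 3 remains possible at r3c6, so r3c6=3.
Step 35. [r7c5∈{5}] r7c5 has the single candidate 5, so r7c5=5.
Step 36. [r4c6∈{1}] nothing but 1 survives at r4c6, so r4c6=1.
Step 37. [r5c2∈{2}] nothing but 2 survives at r5c2. So r5c2=2.
Step 38. [r4c4∈{6}] r4c4 is down to just 6, so r4c4=6.
Step 39. [r6c7∈{8}] r6c7's peers cover all but 8. So r6c7=8.
Step 40. [r8c7∈{9}] r8c7 is down to just 9 ⇒ r8c7=9.
Step 41. [r9c1∈{6}] r9c1 has the single candidate 6, so r9c1=6.
Step 42. [r6c8∈{4}] r6c8 is down to just 4, so r6c8=4.
Step 43. [r2c9∈{9}] r2c9 is down to just 9 ⇒ r2c9=9.
Step 44. [r8c5∈{8}] r8c5 is down to just 8, so r8c5=8.
Step 45. [r9c5∈{7}] nothing but 7 survives at r9c5, so r9c5=7.
Step 46. [r3c9∈{5}] r3c9 is down to just 5. So r3c9=5.

Answer: 5 4 1 7 6 9 3 2 8 / 2 3 7 8 1 5 4 6 9 / 9 8 6 2 4 3 1 7 5 / 4 5 8 6 3 1 7 9 2 / 7 2 3 4 9 8 5 1 6 / 1 6 9 5 2 7 8 4 3 / 8 1 4 9 5 2 6 3 7 / 3 7 2 1 8 6 9 5 4 / 6 9 5 3 7 4 2 8 1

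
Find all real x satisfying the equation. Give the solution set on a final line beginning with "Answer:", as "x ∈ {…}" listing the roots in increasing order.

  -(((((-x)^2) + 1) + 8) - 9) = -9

Step 1. [-(((((-x)^2) + 1) + 8) - 9) = -9] leading − — multiply by −1, so neg: ((((-x)^2) + 1) + 8) - 9 = 9.
Step 2. [((((-x)^2) + 1) + 8) - 9 = 9] the outer -9 inverts by adding 9 ⇒ sub: (((-x)^2) + 1) + 8 = 18.
Step 3. [(((-x)^2) + 1) + 8 = 18] peel the +8: subtract 8 from each side, so sub: ((-x)^2) + 1 = 10.
Step 4. [((-x)^2) + 1 = 10] the outer +1 inverts by subtracting 1 ⇒ sub: (-x)^2 = 9.
Step 5. [(-x)^2 = 9] LHS squared, RHS 9 ≥ 0: apply √ (±) ⇒ sqrt: -x = 3 or -3.
Step 6. [-x = 3 or -3] flip signs both sides. So neg: x = -3 or 3.

Answer: x ∈ {-3, 3}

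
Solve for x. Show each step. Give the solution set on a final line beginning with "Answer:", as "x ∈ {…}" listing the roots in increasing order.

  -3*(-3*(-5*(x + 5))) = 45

Step 1. [-3*(-3*(-5*(x + 5))) = 45] -3 out front; divide by -3. So div: -3*(-5*(x + 5)) = -15.
Step 2. [-3*(-5*(x + 5)) = -15] -3·(inner) — divide through by -3, so div: -5*(x + 5) = 5.
Step 3. [-5*(x + 5) = 5] leading coefficient -5: divide by -5 ⇒ div: x + 5 = -1.
Step 4. [x + 5 = -1] +5 is outermost — subtract 5 both sides. So sub: x = -6.

Answer: x ∈ {-6}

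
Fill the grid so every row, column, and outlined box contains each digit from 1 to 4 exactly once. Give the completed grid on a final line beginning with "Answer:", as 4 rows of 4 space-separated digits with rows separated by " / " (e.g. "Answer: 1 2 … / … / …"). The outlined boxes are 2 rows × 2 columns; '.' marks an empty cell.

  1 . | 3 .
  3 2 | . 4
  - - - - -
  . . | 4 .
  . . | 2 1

Step 1. [r4c2∈{3,4}] 3 has one home in row 4: r4c2 ⇒ r4c2=3.
Step 2. [r1c4∈{2}] r1c4 is down to just 2, so r1c4=2.
Step 3. [r1c2∈{4}] only 4 remains possible at r1c2. So r1c2=4.
Step 4. [r3c1∈{2}] only 2 remains possible at r3c1, so r3c1=2.
Step 5. [r2c3∈{1}] only 1 remains possible at r2c3 ⇒ r2c3=1.
Step 6. [r3c4∈{3}] r3c4 is down to just 3. So r3c4=3.
Step 7. [r3c2∈{1}] r3c2 is down to just 1, so r3c2=1.
Step 8. [r4c1∈{4}] r4c1 is down to just 4, so r4c1=4.

Answer: 1 4 3 2 / 3 2 1 4 / 2 1 4 3 / 4 3 2 1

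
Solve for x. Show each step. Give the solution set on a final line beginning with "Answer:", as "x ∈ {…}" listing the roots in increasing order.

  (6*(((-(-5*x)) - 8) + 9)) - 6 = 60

Step 1. [(6*(((-(-5*x)) - 8) + 9)) - 6 = 60] common factor 6 (LHS and 60) — divide through, so factor: (((-(-5*x)) - 8) + 9) - 1 = 10.
Step 2. [(((-(-5*x)) - 8) + 9) - 1 = 10] 1 comes off first (add 1). So sub: ((-(-5*x)) - 8) + 9 = 11.
Step 3. [((-(-5*x)) - 8) + 9 = 11] peel the +9: subtract 9 from each side ⇒ sub: (-(-5*x)) - 8 = 2.
Step 4. [(-(-5*x)) - 8 = 2] -8 is outermost — add 8 both sides. So sub: -(-5*x) = 10.
Step 5. [-(-5*x) = 10] leading − — multiply by −1 ⇒ neg: -5*x = -10.
Step 6. [-5*x = -10] -5 out front; divide by -5, so div: x = 2.

Answer: x ∈ {2}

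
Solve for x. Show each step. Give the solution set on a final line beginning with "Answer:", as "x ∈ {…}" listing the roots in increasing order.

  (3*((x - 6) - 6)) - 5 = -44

Step 1. [(3*((x - 6) - 6)) - 5 = -44] add 5: x sits inside (… - 5). So sub: 3*((x - 6) - 6) = -39.
Step 2. [3*((x - 6) - 6) = -39] leading coefficient 3: divide by 3, so div: (x - 6) - 6 = -13.
Step 3. [(x - 6) - 6 = -13] -6 is outermost — add 6 both sides, so sub: x - 6 = -7.
Step 4. [x - 6 = -7] peel the -6: add 6 from each side. So sub: x = -1.

Answer: x ∈ {-1}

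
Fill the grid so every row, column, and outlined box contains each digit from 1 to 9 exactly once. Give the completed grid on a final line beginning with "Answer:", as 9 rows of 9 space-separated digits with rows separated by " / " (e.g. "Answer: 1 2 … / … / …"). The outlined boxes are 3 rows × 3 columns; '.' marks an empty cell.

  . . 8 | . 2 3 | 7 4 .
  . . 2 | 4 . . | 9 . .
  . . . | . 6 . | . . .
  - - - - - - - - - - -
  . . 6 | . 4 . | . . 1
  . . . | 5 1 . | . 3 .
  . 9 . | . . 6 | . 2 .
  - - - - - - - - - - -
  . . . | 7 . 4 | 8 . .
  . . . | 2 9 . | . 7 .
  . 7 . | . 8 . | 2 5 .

Step 1. [r9c6∈{1}] nothing but 1 survives at r9c6, so r9c6=1.
Step 2. [r8c6∈{5}] only 5 remains possible at r8c6, so r8c6=5.
Step 3. [r7c5∈{3}] only 3 remains possible at r7c5, so r7c5=3.
Step 4. [r6c5∈{7}] only 7 remains possible at r6c5, so r6c5=7.
Step 5. [r4c1∈{2,3,5,7,8}] across row 4, 7 lands solely at r4c1 ⇒ r4c1=7.
Step 6. [r5c3∈{4}] nothing but 4 survives at r5c3. So r5c3=4.
Step 7. [r3c3∈{1,3,5,7,9}] in col 3, 7 fits only at r3c3. So r3c3=7.
Step 8. [r4c7∈{5}] r4c7 has the single candidate 5 ⇒ r4c7=5.
Step 9. [r5c9∈{6,7,8,9}] in row 5, 7 fits only at r5c9, so r5c9=7.
Step 10. [r5c6∈{2,8,9}] r5c6 is the only open cell in row 5 admitting 9. So r5c6=9.
Step 11. [r3c6∈{8}] r3c6's peers cover all but 8 ⇒ r3c6=8.
Step 12. [r3c8∈{1}] r3c8 has the single candidate 1. So r3c8=1.
Step 13. [r8c7∈{1,3,4,6}] r8c7 is the only open cell in col 7 admitting 1 ⇒ r8c7=1.
Step 14. [r8c3∈{3}] only 3 remains possible at r8c3. So r8c3=3.
Step 15. [r9c9∈{3,4,6,9}] in row 9, 3 fits only at r9c9. So r9c9=3.
Step 16. [r9c1∈{4,6,9}] r9c1 is the only open cell in row 9 admitting 4, so r9c1=4.
Step 17. [r7c9∈{6,9}] r7c9 is the only open cell in col 9 admitting 9 ⇒ r7c9=9.
Step 18. [r7c8∈{6}] r7c8's peers cover all but 6. So r7c8=6.
Step 19. [r2c5∈{5}] only 5 remains possible at r2c5, so r2c5=5.
Step 20. [r1c4∈{1,9}] in col 4, 1 fits only at r1c4 ⇒ r1c4=1.
Step 21. [r1c1∈{5,6,9}] across row 1, 9 lands solely at r1c1 ⇒ r1c1=9.
Step 22. [r2c8∈{8}] r2c8's peers cover all but 8 ⇒ r2c8=8.
Step 23. [r2c9∈{6}] r2c9 is down to just 6 ⇒ r2c9=6.
Step 24. [r6c9∈{4,8}] r6c9 is the only open cell in col 9 admitting 8 ⇒ r6c9=8.
Step 25. [r3c7∈{3}] r3c7 has the single candidate 3, so r3c7=3.
Step 26. [r3c1∈{5}] r3c1 has the single candidate 5, so r3c1=5.
Step 27. [r7c2∈{1,2,5}] col 2 places 5 nowhere but r7c2. So r7c2=5.
Step 28. [r7c1∈{1,2}] r7c1 is the only open cell in row 7 admitting 2. So r7c1=2.
Step 29. [r5c1∈{8}] nothing but 8 survives at r5c1 ⇒ r5c1=8.
Step 30. [r2c2∈{1,3}] r2c2 is the only open cell in col 2 admitting 1. So r2c2=1.
Step 31. [r4c2∈{2,3}] r4c2 is the only open cell in col 2 admitting 3. So r4c2=3.
Step 32. [r7c3∈{1}] nothing but 1 survives at r7c3. So r7c3=1.
Step 33. [r1c2∈{6}] only 6 remains possible at r1c2. So r1c2=6.
Step 34. [r1c9∈{5}] only 5 remains possible at r1c9. So r1c9=5.
Step 35. [r5c2∈{2}] r5c2 is down to just 2. So r5c2=2.
Step 36. [r6c7∈{4}] r6c7 is down to just 4 ⇒ r6c7=4.
Step 37. [r8c9∈{4}] only 4 remains possible at r8c9 ⇒ r8c9=4.
Step 38. [r8c2∈{8}] r8c2's peers cover all but 8 ⇒ r8c2=8.
Step 39. [r6c1∈{1}] r6c1 is down to just 1 ⇒ r6c1=1.
Step 40. [r9c4∈{6}] r9c4 has the single candidate 6 ⇒ r9c4=6.
Step 41. [r6c4∈{3}] only 3 remains possible at r6c4, so r6c4=3.
Step 42. [r2c1∈{3}] r2c1's peers cover all but 3. So r2c1=3.
Step 43. [r8c1∈{6}] r8c1's peers cover all but 6, so r8c1=6.
Step 44. [r4c8∈{9}] r4c8 has the single candidate 9 ⇒ r4c8=9.
Step 45. [r5c7∈{6}] only 6 remains possible at r5c7, so r5c7=6.
Step 46. [r9c3∈{9}] nothing but 9 survives at r9c3 ⇒ r9c3=9.
Step 47. [r3c9∈{2}] nothing but 2 survives at r3c9 ⇒ r3c9=2.
Step 48. [r4c4∈{8}] only 8 remains possible at r4c4. So r4c4=8.
Step 49. [r2c6∈{7}] nothing but 7 survives at r2c6. So r2c6=7.
Step 50. [r6c3∈{5}] nothing but 5 survives at r6c3, so r6c3=5.
Step 51. [r3c2∈{4}] nothing but 4 survives at r3c2, so r3c2=4.
Step 52. [r3c4∈{9}] r3c4 has the single candidate 9. So r3c4=9.
Step 53. [r4c6∈{2}] only 2 remains possible at r4c6 ⇒ r4c6=2.

Answer: 9 6 8 1 2 3 7 4 5 / 3 1 2 4 5 7 9 8 6 / 5 4 7 9 6 8 3 1 2 / 7 3 6 8 4 2 5 9 1 / 8 2 4 5 1 9 6 3 7 / 1 9 5 3 7 6 4 2 8 / 2 5 1 7 3 4 8 6 9 / 6 8 3 2 9 5 1 7 4 / 4 7 9 6 8 1 2 5 3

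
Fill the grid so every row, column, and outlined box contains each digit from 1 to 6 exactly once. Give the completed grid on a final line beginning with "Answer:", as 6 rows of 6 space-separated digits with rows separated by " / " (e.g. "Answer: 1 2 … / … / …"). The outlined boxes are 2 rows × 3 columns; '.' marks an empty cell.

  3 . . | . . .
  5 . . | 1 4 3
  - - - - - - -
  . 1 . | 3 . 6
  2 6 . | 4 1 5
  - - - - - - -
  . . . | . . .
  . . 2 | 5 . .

Step 1. [r1c6∈{2}] r1c6 has the single candidate 2 ⇒ r1c6=2.
Step 2. [r5c2∈{3,4,5}] r5c2 is the only open cell in col 2 admitting 5. So r5c2=5.
Step 3. [r6c2∈{3,4}] r6c2 is the only open cell in col 2 admitting 3 ⇒ r6c2=3.
Step 4. [r6c5∈{6}] nothing but 6 survives at r6c5 ⇒ r6c5=6.
Step 5. [r1c3∈{1,4,6}] row 1 places 1 nowhere but r1c3, so r1c3=1.
Step 6. [r5c1∈{1,4,6}] r5c1 is the only open cell in col 1 admitting 6. So r5c1=6.
Step 7. [r5c3∈{4}] r5c3 is down to just 4 ⇒ r5c3=4.
Step 8. [r5c4∈{2}] only 2 remains possible at r5c4. So r5c4=2.
Step 9. [r5c6∈{1}] r5c6's peers cover all but 1, so r5c6=1.
Step 10. [r4c3∈{3}] r4c3 is down to just 3 ⇒ r4c3=3.
Step 11. [r1c2∈{4}] only 4 remains possible at r1c2. So r1c2=4.
Step 12. [r2c2∈{2}] nothing but 2 survives at r2c2, so r2c2=2.
Step 13. [r3c1∈{4}] nothing but 4 survives at r3c1, so r3c1=4.
Step 14. [r1c4∈{6}] only 6 remains possible at r1c4, so r1c4=6.
Step 15. [r1c5∈{5}] r1c5 has the single candidate 5. So r1c5=5.
Step 16. [r3c3∈{5}] r3c3 is down to just 5. So r3c3=5.
Step 17. [r6c6∈{4}] r6c6 has the single candidate 4. So r6c6=4.
Step 18. [r3c5∈{2}] r3c5 has the single candidate 2. So r3c5=2.
Step 19. [r2c3∈{6}] only 6 remains possible at r2c3. So r2c3=6.
Step 20. [r5c5∈{3}] r5c5 has the single candidate 3. So r5c5=3.
Step 21. [r6c1∈{1}] nothing but 1 survives at r6c1. So r6c1=1.

Answer: 3 4 1 6 5 2 / 5 2 6 1 4 3 / 4 1 5 3 2 6 / 2 6 3 4 1 5 / 6 5 4 2 3 1 / 1 3 2 5 6 4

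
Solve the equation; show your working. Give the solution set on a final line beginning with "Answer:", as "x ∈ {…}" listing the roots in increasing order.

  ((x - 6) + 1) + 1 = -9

Step 1. [((x - 6) + 1) + 1 = -9] peel the +1: subtract 1 from each side, so sub: (x - 6) + 1 = -10.
Step 2. [(x - 6) + 1 = -10] +1 is outermost — subtract 1 both sides. So sub: x - 6 = -11.
Step 3. [x - 6 = -11] add 6: x sits inside (… - 6). So sub: x = -5.

Answer: x ∈ {-5}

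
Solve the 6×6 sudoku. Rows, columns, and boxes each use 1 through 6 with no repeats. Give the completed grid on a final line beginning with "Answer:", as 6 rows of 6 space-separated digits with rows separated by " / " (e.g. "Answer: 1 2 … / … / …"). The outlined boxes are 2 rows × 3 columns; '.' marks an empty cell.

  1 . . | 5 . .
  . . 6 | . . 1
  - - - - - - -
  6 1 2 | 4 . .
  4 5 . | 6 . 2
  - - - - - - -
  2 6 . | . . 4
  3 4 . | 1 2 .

Step 1. [r1c5∈{3,4,6}] 6 has one home in col 5: r1c5 ⇒ r1c5=6.
Step 2. [r1c6∈{3}] r1c6 is down to just 3, so r1c6=3.
Step 3. [r3c5∈{3,5}] 3 has one home in row 3: r3c5 ⇒ r3c5=3.
Step 4. [r6c3∈{5}] r6c3's peers cover all but 5, so r6c3=5.
Step 5. [r2c4∈{2}] r2c4's peers cover all but 2, so r2c4=2.
Step 6. [r4c5∈{1}] nothing but 1 survives at r4c5. So r4c5=1.
Step 7. [r2c1∈{5}] only 5 remains possible at r2c1. So r2c1=5.
Step 8. [r1c3∈{4}] r1c3 has the single candidate 4, so r1c3=4.
Step 9. [r5c4∈{3}] nothing but 3 survives at r5c4 ⇒ r5c4=3.
Step 10. [r5c5∈{5}] r5c5's peers cover all but 5. So r5c5=5.
Step 11. [r4c3∈{3}] r4c3 is down to just 3 ⇒ r4c3=3.
Step 12. [r5c3∈{1}] r5c3 is down to just 1, so r5c3=1.
Step 13. [r2c5∈{4}] only 4 remains possible at r2c5, so r2c5=4.
Step 14. [r3c6∈{5}] only 5 remains possible at r3c6 ⇒ r3c6=5.
Step 15. [r6c6∈{6}] only 6 remains possible at r6c6, so r6c6=6.
Step 16. [r1c2∈{2}] nothing but 2 survives at r1c2, so r1c2=2.
Step 17. [r2c2∈{3}] r2c2 is down to just 3 ⇒ r2c2=3.

Answer: 1 2 4 5 6 3 / 5 3 6 2 4 1 / 6 1 2 4 3 5 / 4 5 3 6 1 2 / 2 6 1 3 5 4 / 3 4 5 1 2 6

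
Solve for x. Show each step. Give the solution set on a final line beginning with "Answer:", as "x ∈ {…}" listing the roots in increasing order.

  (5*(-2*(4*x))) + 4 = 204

Step 1. [(5*(-2*(4*x))) + 4 = 204] peel the +4: subtract 4 from each side ⇒ sub: 5*(-2*(4*x)) = 200.
Step 2. [5*(-2*(4*x)) = 200] leading coefficient 5: divide by 5. So div: -2*(4*x) = 40.
Step 3. [-2*(4*x) = 40] LHS = -2·(…); ÷-2 both sides ⇒ div: 4*x = -20.
Step 4. [4*x = -20] divide by the outer 4 ⇒ div: x = -5.

Answer: x ∈ {-5}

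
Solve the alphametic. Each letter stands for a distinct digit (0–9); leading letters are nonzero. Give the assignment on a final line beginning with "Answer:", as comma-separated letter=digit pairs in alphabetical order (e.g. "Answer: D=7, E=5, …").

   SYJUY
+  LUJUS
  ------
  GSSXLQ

Step 1. [col 1: Y + S ≡ Q (mod 10)] column 1 (Y + S ≡ Q (mod 10), carry-in 0) doesn't pin S yet; pick S=2 and continue. So S=2.
Step 2. [col 1: Y + S ≡ Q (mod 10)] several values work for Q in column 1 (Y + S ≡ Q (mod 10), carry-in 0); try Q=0 ⇒ Q=0.
Step 3. [col 1: Y + S ≡ Q (mod 10)] column 1 reads Y+S+carry(0)=Q with S=2, Q=0; with digits 0,2 already taken and all letters distinct, the only value for Y is 8, so Y=8.
Step 4. [col 2: U + U ≡ L (mod 10)] no forcing yet in column 2 (carry-in 1); U=4 is free and consistent — try it ⇒ U=4.
Step 5. [col 2: U + U ≡ L (mod 10)] in column 2 we have U+U≡L with carry-in 1; given U=4 and digits 0,2,4,8 already taken and all letters distinct, that pins L to 9. So L=9.
Step 6. [col 3: J + J ≡ X (mod 10)] in column 3 we have J+J≡X with carry-in 0; given nothing yet and digits 0,2,4,8,9 already taken and all letters distinct, that pins J to 3. So J=3.
Step 7. [G] the sum has 6 digits but both addends have 5; that extra leading digit G is the final carry, namely 1. So G=1.
Step 8. [col 3: J + J ≡ X (mod 10)] column 3: given J=3, carry-in 0, and digits 0,1,2,3,4,8,9 already taken and all letters distinct, J+J≡X (mod 10) forces X=6. So X=6.

Answer: G=1, J=3, L=9, Q=0, S=2, U=4, X=6, Y=8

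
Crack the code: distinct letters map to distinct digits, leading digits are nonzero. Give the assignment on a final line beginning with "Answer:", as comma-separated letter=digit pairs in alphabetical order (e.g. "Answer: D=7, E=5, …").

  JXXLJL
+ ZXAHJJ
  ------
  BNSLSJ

Step 1. [col 1: L + J ≡ J (mod 10)] from column 1 (nothing yet, carry-in 0, all letters distinct, none taken yet): L must equal 0. So L=0.
Step 2. [col 1: L + J ≡ J (mod 10)] no forcing yet in column 1 (carry-in 0); J=6 is free and consistent — try it. So J=6.
Step 3. [col 2: J + J ≡ S (mod 10)] column 2: given J=6, carry-in 0, and digits 0,6 already taken and all letters distinct, J+J≡S (mod 10) forces S=2 ⇒ S=2.
Step 4. [col 3: L + H ≡ L (mod 10)] column 3: given L=0, carry-in 1, and digits 0,2,6 already taken and all letters distinct, L+H≡L (mod 10) forces H=9, so H=9.
Step 5. [col 4: X + A ≡ S (mod 10)] X=7 is one option consistent with column 4 (X + A ≡ S (mod 10), carry-in 1) — take it ⇒ X=7.
Step 6. [col 4: X + A ≡ S (mod 10)] column 4: given X=7, S=2, carry-in 1, and digits 0,2,6,7,9 already taken and all letters distinct, X+A≡S (mod 10) forces A=4, so A=4.
Step 7. [col 5: X + X ≡ N (mod 10)] column 5: given X=7, carry-in 1, and digits 0,2,4,6,7,9 already taken and all letters distinct, X+X≡N (mod 10) forces N=5 ⇒ N=5.
Step 8. [col 6: J + Z ≡ B (mod 10)] column 6: given J=6, carry-in 1, and digits 0,2,4,5,6,7,9 already taken and all letters distinct, J+Z≡B (mod 10) forces B=8, so B=8.
Step 9. [col 6: J + Z ≡ B (mod 10)] in column 6 we have J+Z≡B with carry-in 1; given J=6, B=8 and digits 0,2,4,5,6,7,8,9 already taken and all letters distinct, that pins Z to 1 ⇒ Z=1.

Answer: A=4, B=8, H=9, J=6, L=0, N=5, S=2, X=7, Z=1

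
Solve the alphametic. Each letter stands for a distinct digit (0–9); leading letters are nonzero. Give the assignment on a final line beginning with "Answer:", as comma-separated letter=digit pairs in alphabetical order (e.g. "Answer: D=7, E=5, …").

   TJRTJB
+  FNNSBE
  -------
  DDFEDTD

Step 1. [col 1: B + E ≡ D (mod 10)] no forcing yet in column 1 (carry-in 0); D=1 is free and consistent — try it, so D=1.
Step 2. [col 1: B + E ≡ D (mod 10)] no forcing yet in column 1 (carry-in 0); B=8 is free and consistent — try it, so B=8.
Step 3. [col 1: B + E ≡ D (mod 10)] in column 1 we have B+E≡D with carry-in 0; given B=8, D=1 and digits 1,8 already taken and all letters distinct, that pins E to 3, so E=3.
Step 4. [col 2: J + B ≡ T (mod 10)] several values work for J in column 2 (J + B ≡ T (mod 10), carry-in 1); try J=5 ⇒ J=5.
Step 5. [col 2: J + B ≡ T (mod 10)] in column 2 we have J+B≡T with carry-in 1; given J=5, B=8 and digits 1,3,5,8 already taken and all letters distinct, that pins T to 4 ⇒ T=4.
Step 6. [col 3: T + S ≡ D (mod 10)] column 3: given T=4, D=1, carry-in 1, and digits 1,3,4,5,8 already taken and all letters distinct, T+S≡D (mod 10) forces S=6. So S=6.
Step 7. [col 4: R + N ≡ E (mod 10)] no forcing yet in column 4 (carry-in 1); N=2 is free and consistent — try it ⇒ N=2.
Step 8. [col 4: R + N ≡ E (mod 10)] column 4: given N=2, E=3, carry-in 1, and digits 1,2,3,4,5,6,8 already taken and all letters distinct, R+N≡E (mod 10) forces R=0, so R=0.
Step 9. [col 5: J + N ≡ F (mod 10)] column 5 reads J+N+carry(0)=F with J=5, N=2; with digits 0,1,2,3,4,5,6,8 already taken and all letters distinct, the only value for F is 7 ⇒ F=7.

Answer: B=8, D=1, E=3, F=7, J=5, N=2, R=0, S=6, T=4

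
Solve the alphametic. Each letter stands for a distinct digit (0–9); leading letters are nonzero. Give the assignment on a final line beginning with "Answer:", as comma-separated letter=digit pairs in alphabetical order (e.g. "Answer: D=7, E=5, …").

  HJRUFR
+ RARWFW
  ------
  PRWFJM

Step 1. [col 1: R + W ≡ M (mod 10)] several values work for R in column 1 (R + W ≡ M (mod 10), carry-in 0); try R=8, so R=8.
Step 2. [col 1: R + W ≡ M (mod 10)] column 1 (R + W ≡ M (mod 10), carry-in 0) doesn't pin W yet; pick W=6 and continue, so W=6.
Step 3. [col 1: R + W ≡ M (mod 10)] in column 1 we have R+W≡M with carry-in 0; given R=8, W=6 and digits 6,8 already taken and all letters distinct, that pins M to 4, so M=4.
Step 4. [col 2: F + F ≡ J (mod 10)] several values work for F in column 2 (F + F ≡ J (mod 10), carry-in 1); try F=7 ⇒ F=7.
Step 5. [col 2: F + F ≡ J (mod 10)] in column 2 we have F+F≡J with carry-in 1; given F=7 and digits 4,6,7,8 already taken and all letters distinct, that pins J to 5. So J=5.
Step 6. [col 3: U + W ≡ F (mod 10)] in column 3 we have U+W≡F with carry-in 1; given W=6, F=7 and digits 4,5,6,7,8 already taken and all letters distinct, that pins U to 0. So U=0.
Step 7. [col 5: J + A ≡ R (mod 10)] column 5: given J=5, R=8, carry-in 1, and digits 0,4,5,6,7,8 already taken and all letters distinct, J+A≡R (mod 10) forces A=2, so A=2.
Step 8. [col 6: H + R ≡ P (mod 10)] H=1 is one option consistent with column 6 (H + R ≡ P (mod 10), carry-in 0) — take it. So H=1.
Step 9. [col 6: H + R ≡ P (mod 10)] column 6 reads H+R+carry(0)=P with H=1, R=8; with digits 0,1,2,4,5,6,7,8 already taken and all letters distinct, the only value for P is 9, so P=9.

Answer: A=2, F=7, H=1, J=5, M=4, P=9, R=8, U=0, W=6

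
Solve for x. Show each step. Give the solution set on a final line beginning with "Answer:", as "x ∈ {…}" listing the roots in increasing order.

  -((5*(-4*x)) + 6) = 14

Step 1. [-((5*(-4*x)) + 6) = 14] leading − — multiply by −1. So neg: (5*(-4*x)) + 6 = -14.
Step 2. [(5*(-4*x)) + 6 = -14] +6 is outermost — subtract 6 both sides ⇒ sub: 5*(-4*x) = -20.
Step 3. [5*(-4*x) = -20] LHS = 5·(…); ÷5 both sides. So div: -4*x = -4.
Step 4. [-4*x = -4] LHS = -4·(…); ÷-4 both sides ⇒ div: x = 1.

Answer: x ∈ {1}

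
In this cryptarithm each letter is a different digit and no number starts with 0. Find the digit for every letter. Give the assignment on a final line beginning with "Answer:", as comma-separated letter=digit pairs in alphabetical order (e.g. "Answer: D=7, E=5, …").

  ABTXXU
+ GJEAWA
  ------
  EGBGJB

Step 1. [col 1: U + A ≡ B (mod 10)] B=9 is one option consistent with column 1 (U + A ≡ B (mod 10), carry-in 0) — take it. So B=9.
Step 2. [col 1: U + A ≡ B (mod 10)] no forcing yet in column 1 (carry-in 0); U=4 is free and consistent — try it ⇒ U=4.
Step 3. [col 1: U + A ≡ B (mod 10)] from column 1 (U=4, B=9, carry-in 0, digits 4,9 already taken and all letters distinct): A must equal 5 ⇒ A=5.
Step 4. [col 2: X + W ≡ J (mod 10)] column 2 (X + W ≡ J (mod 10), carry-in 0) doesn't pin X yet; pick X=6 and continue ⇒ X=6.
Step 5. [col 2: X + W ≡ J (mod 10)] column 2 (X + W ≡ J (mod 10), carry-in 0) doesn't pin W yet; pick W=7 and continue. So W=7.
Step 6. [col 2: X + W ≡ J (mod 10)] column 2 reads X+W+carry(0)=J with X=6, W=7; with digits 4,5,6,7,9 already taken and all letters distinct, the only value for J is 3, so J=3.
Step 7. [col 3: X + A ≡ G (mod 10)] in column 3 we have X+A≡G with carry-in 1; given X=6, A=5 and digits 3,4,5,6,7,9 already taken and all letters distinct, that pins G to 2 ⇒ G=2.
Step 8. [col 4: T + E ≡ B (mod 10)] column 4 (T + E ≡ B (mod 10), carry-in 1) doesn't pin E yet; pick E=8 and continue. So E=8.
Step 9. [col 4: T + E ≡ B (mod 10)] column 4 reads T+E+carry(1)=B with E=8, B=9; with digits 2,3,4,5,6,7,8,9 already taken and all letters distinct, the only value for T is 0, so T=0.

Answer: A=5, B=9, E=8, G=2, J=3, T=0, U=4, W=7, X=6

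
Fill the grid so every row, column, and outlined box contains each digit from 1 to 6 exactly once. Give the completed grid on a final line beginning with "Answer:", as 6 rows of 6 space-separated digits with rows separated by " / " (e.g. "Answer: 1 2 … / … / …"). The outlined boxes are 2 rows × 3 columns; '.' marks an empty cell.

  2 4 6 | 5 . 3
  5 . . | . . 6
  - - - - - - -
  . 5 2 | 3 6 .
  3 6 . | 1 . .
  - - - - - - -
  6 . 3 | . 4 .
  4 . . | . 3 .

Step 1. [r5c4∈{2}] r5c4 has the single candidate 2, so r5c4=2.
Step 2. [r5c2∈{1}] r5c2's peers cover all but 1, so r5c2=1.
Step 3. [r4c6∈{2,4,5}] across col 6, 2 lands solely at r4c6 ⇒ r4c6=2.
Step 4. [r6c3∈{5}] r6c3's peers cover all but 5. So r6c3=5.
Step 5. [r2c5∈{1,2}] row 2 places 2 nowhere but r2c5. So r2c5=2.
Step 6. [r5c6∈{5}] r5c6's peers cover all but 5 ⇒ r5c6=5.
Step 7. [r4c3∈{4}] only 4 remains possible at r4c3, so r4c3=4.
Step 8. [r6c4∈{6}] r6c4 is down to just 6 ⇒ r6c4=6.
Step 9. [r6c6∈{1}] only 1 remains possible at r6c6. So r6c6=1.
Step 10. [r6c2∈{2}] r6c2's peers cover all but 2. So r6c2=2.
Step 11. [r1c5∈{1}] r1c5 is down to just 1 ⇒ r1c5=1.
Step 12. [r3c1∈{1}] r3c1's peers cover all but 1 ⇒ r3c1=1.
Step 13. [r2c4∈{4}] r2c4 has the single candidate 4 ⇒ r2c4=4.
Step 14. [r2c2∈{3}] r2c2's peers cover all but 3 ⇒ r2c2=3.
Step 15. [r4c5∈{5}] only 5 remains possible at r4c5, so r4c5=5.
Step 16. [r2c3∈{1}] r2c3 is down to just 1 ⇒ r2c3=1.
Step 17. [r3c6∈{4}] only 4 remains possible at r3c6. So r3c6=4.

Answer: 2 4 6 5 1 3 / 5 3 1 4 2 6 / 1 5 2 3 6 4 / 3 6 4 1 5 2 / 6 1 3 2 4 5 / 4 2 5 6 3 1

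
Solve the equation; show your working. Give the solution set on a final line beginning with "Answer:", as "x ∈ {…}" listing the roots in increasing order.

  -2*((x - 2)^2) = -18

Step 1. [-2*((x - 2)^2) = -18] -2 out front; divide by -2 ⇒ div: (x - 2)^2 = 9.
Step 2. [(x - 2)^2 = 9] 9 ≥ 0, LHS is (·)² — take ±√ ⇒ sqrt: x - 2 = 3 or -3.
Step 3. [x - 2 = 3 or -3] 2 comes off first (add 2). So sub: x = 5 or -1.

Answer: x ∈ {-1, 5}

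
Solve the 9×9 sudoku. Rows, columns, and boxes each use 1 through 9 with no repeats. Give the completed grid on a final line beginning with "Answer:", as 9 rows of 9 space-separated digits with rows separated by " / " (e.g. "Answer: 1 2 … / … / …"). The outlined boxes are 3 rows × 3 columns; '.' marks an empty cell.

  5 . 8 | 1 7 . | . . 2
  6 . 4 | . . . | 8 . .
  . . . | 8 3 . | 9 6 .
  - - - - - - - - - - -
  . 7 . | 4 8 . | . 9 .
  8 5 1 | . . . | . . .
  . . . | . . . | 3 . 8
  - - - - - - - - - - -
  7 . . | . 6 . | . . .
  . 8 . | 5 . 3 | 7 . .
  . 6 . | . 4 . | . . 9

Step 1. [r1c6∈{4,6,9}] 6 has one home in row 1: r1c6 ⇒ r1c6=6.
Step 2. [r5c4∈{2,3,6,7,9}] row 5 places 3 nowhere but r5c4. So r5c4=3.
Step 3. [r1c7∈{4}] r1c7's peers cover all but 4, so r1c7=4.
Step 4. [r1c8∈{3}] nothing but 3 survives at r1c8, so r1c8=3.
Step 5. [r7c9∈{1,3,4,5}] r7c9 is the only open cell in col 9 admitting 3 ⇒ r7c9=3.
Step 6. [r6c4∈{2,6,7,9}] 6 has one home in col 4: r6c4. So r6c4=6.
Step 7. [r8c9∈{1,4,6}] across row 8, 6 lands solely at r8c9. So r8c9=6.
Step 8. [r2c2∈{1,2,3,9}] r2c2 is the only open cell in row 2 admitting 3. So r2c2=3.
Step 9. [r4c3∈{2,3,6}] col 3 places 6 nowhere but r4c3 ⇒ r4c3=6.
Step 10. [r5c9∈{4,7}] 4 has one home in col 9: r5c9 ⇒ r5c9=4.
Step 11. [r9c3∈{2,3,5}] 3 has one home in col 3: r9c3 ⇒ r9c3=3.
Step 12. [r7c3∈{2,5,9}] across col 3, 5 lands solely at r7c3, so r7c3=5.
Step 13. [r3c3∈{2,7}] across col 3, 7 lands solely at r3c3, so r3c3=7.
Step 14. [r2c9∈{1,5,7}] across col 9, 7 lands solely at r2c9 ⇒ r2c9=7.
Step 15. [r2c8∈{1,5}] row 2 places 1 nowhere but r2c8 ⇒ r2c8=1.
Step 16. [r4c9∈{1,5}] across col 9, 1 lands solely at r4c9, so r4c9=1.
Step 17. [r3c6∈{2,4,5}] 4 has one home in row 3: r3c6, so r3c6=4.
Step 18. [r1c2∈{9}] r1c2's peers cover all but 9. So r1c2=9.
Step 19. [r9c4∈{2,7}] col 4 places 7 nowhere but r9c4, so r9c4=7.
Step 20. [r6c6∈{1,2,5,7,9}] the triple r6c1,r6c2,r6c3 in row 6 confines {2,4,9} to those cells ⇒ r6c6≠2.
Step 21. [r6c5∈{1,2,5,9}] r6c1, r6c2, r6c3 in row 6 together hold only {2,4,9}; those three values are spoken for ⇒ r6c5≠2.
Step 22. [r5c7∈{2,6}] row 5 places 6 nowhere but r5c7 ⇒ r5c7=6.
Step 23. [r4c1∈{2,3}] 3 has one home in row 4: r4c1, so r4c1=3.
Step 24. [r6c8∈{2,5,7}] the only places for 2 in box 4 are along row 6. So r6c8≠2.
Step 25. [r6c1∈{2,4,9}] col 1 has a naked pair {1,2} at r3c1 and r9c1. So r6c1≠2.
Step 26. [r6c5∈{1,5,9}] 9 in box 4 is pinned to row 6 ⇒ r6c5≠9.
Step 27. [r8c1∈{1,2,4,9}] the pair r3c1,r9c1 in col 1 locks {1,2} between them, so r8c1≠2.
Step 28. [r6c6∈{1,5,7,9}] within box 4, every 9-candidate lies in row 6 ⇒ r6c6≠9.
Step 29. [r8c5∈{1,2,9}] 9 in box 7 is pinned to row 8 ⇒ r8c5≠9.
Step 30. [r8c1∈{1,4,9}] r3c1 and r9c1 in col 1 both hold exactly {1,2}; those values are spoken for, so r8c1≠1.
Step 31. [r8c5∈{1,2}] in row 8, 1 fits only at r8c5, so r8c5=1.
Step 32. [r6c5∈{5}] r6c5 has the single candidate 5, so r6c5=5.
Step 33. [r4c6∈{2}] nothing but 2 survives at r4c6. So r4c6=2.
Step 34. [r7c4∈{2,9}] in box 8, 2 fits only at r7c4 ⇒ r7c4=2.
Step 35. [r9c7∈{1,2,5}] col 7 places 2 nowhere but r9c7 ⇒ r9c7=2.
Step 36. [r7c6∈{8,9}] r7c6 is the only open cell in row 7 admitting 9. So r7c6=9.
Step 37. [r8c8∈{4}] only 4 remains possible at r8c8, so r8c8=4.
Step 38. [r9c1∈{1}] r9c1 has the single candidate 1 ⇒ r9c1=1.
Step 39. [r8c3∈{2,9}] 2 has one home in row 8: r8c3, so r8c3=2.
Step 40. [r6c1∈{4,9}] 4 has one home in col 1: r6c1 ⇒ r6c1=4.
Step 41. [r5c6∈{7}] r5c6's peers cover all but 7. So r5c6=7.
Step 42. [r9c8∈{5,8}] 5 has one home in row 9: r9c8 ⇒ r9c8=5.
Step 43. [r2c5∈{2,9}] row 2 places 2 nowhere but r2c5. So r2c5=2.
Step 44. [r6c2∈{2}] r6c2's peers cover all but 2. So r6c2=2.
Step 45. [r5c5∈{9}] r5c5's peers cover all but 9 ⇒ r5c5=9.
Step 46. [r3c9∈{5}] r3c9 has the single candidate 5 ⇒ r3c9=5.
Step 47. [r6c3∈{9}] nothing but 9 survives at r6c3 ⇒ r6c3=9.
Step 48. [r6c6∈{1}] r6c6 is down to just 1, so r6c6=1.
Step 49. [r3c2∈{1}] only 1 remains possible at r3c2 ⇒ r3c2=1.
Step 50. [r3c1∈{2}] r3c1 is down to just 2, so r3c1=2.
Step 51. [r7c7∈{1}] only 1 remains possible at r7c7 ⇒ r7c7=1.
Step 52. [r7c8∈{8}] r7c8's peers cover all but 8, so r7c8=8.
Step 53. [r6c8∈{7}] r6c8's peers cover all but 7 ⇒ r6c8=7.
Step 54. [r8c1∈{9}] r8c1 has the single candidate 9. So r8c1=9.
Step 55. [r4c7∈{5}] r4c7's peers cover all but 5, so r4c7=5.
Step 56. [r5c8∈{2}] nothing but 2 survives at r5c8, so r5c8=2.
Step 57. [r2c6∈{5}] r2c6's peers cover all but 5 ⇒ r2c6=5.
Step 58. [r2c4∈{9}] r2c4 is down to just 9. So r2c4=9.
Step 59. [r7c2∈{4}] r7c2's peers cover all but 4 ⇒ r7c2=4.
Step 60. [r9c6∈{8}] r9c6's peers cover all but 8. So r9c6=8.

Answer: 5 9 8 1 7 6 4 3 2 / 6 3 4 9 2 5 8 1 7 / 2 1 7 8 3 4 9 6 5 / 3 7 6 4 8 2 5 9 1 / 8 5 1 3 9 7 6 2 4 / 4 2 9 6 5 1 3 7 8 / 7 4 5 2 6 9 1 8 3 / 9 8 2 5 1 3 7 4 6 / 1 6 3 7 4 8 2 5 9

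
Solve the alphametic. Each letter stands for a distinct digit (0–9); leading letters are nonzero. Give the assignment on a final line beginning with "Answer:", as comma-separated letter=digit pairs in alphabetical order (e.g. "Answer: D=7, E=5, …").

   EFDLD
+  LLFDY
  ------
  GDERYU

Step 1. [G] the sum has 6 digits but both addends have 5; that extra leading digit G is the final carry, namely 1, so G=1.
Step 2. [col 1: D + Y ≡ U (mod 10)] Y=5 is one option consistent with column 1 (D + Y ≡ U (mod 10), carry-in 0) — take it. So Y=5.
Step 3. [col 1: D + Y ≡ U (mod 10)] no forcing yet in column 1 (carry-in 0); U=7 is free and consistent — try it. So U=7.
Step 4. [col 1: D + Y ≡ U (mod 10)] from column 1 (Y=5, U=7, carry-in 0, digits 1,5,7 already taken and all letters distinct): D must equal 2 ⇒ D=2.
Step 5. [col 2: L + D ≡ Y (mod 10)] column 2: given D=2, Y=5, carry-in 0, and digits 1,2,5,7 already taken and all letters distinct, L+D≡Y (mod 10) forces L=3. So L=3.
Step 6. [col 3: D + F ≡ R (mod 10)] F=6 is one option consistent with column 3 (D + F ≡ R (mod 10), carry-in 0) — take it. So F=6.
Step 7. [col 3: D + F ≡ R (mod 10)] in column 3 we have D+F≡R with carry-in 0; given D=2, F=6 and digits 1,2,3,5,6,7 already taken and all letters distinct, that pins R to 8, so R=8.
Step 8. [col 4: F + L ≡ E (mod 10)] in column 4 we have F+L≡E with carry-in 0; given F=6, L=3 and digits 1,2,3,5,6,7,8 already taken and all letters distinct, that pins E to 9. So E=9.

Answer: D=2, E=9, F=6, G=1, L=3, R=8, U=7, Y=5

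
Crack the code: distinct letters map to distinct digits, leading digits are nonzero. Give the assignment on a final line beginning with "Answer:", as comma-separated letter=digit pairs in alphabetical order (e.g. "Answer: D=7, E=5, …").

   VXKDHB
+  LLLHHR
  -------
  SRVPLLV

Step 1. [col 1: B + R ≡ V (mod 10)] column 1 (B + R ≡ V (mod 10), carry-in 0) doesn't pin B yet; pick B=4 and continue. So B=4.
Step 2. [col 1: B + R ≡ V (mod 10)] column 1 (B + R ≡ V (mod 10), carry-in 0) doesn't pin R yet; pick R=5 and continue, so R=5.
Step 3. [S] S is the leading digit of a 7-digit sum of two 6-digit numbers; the final carry is exactly 1 ⇒ S=1.
Step 4. [col 1: B + R ≡ V (mod 10)] column 1: given B=4, R=5, carry-in 0, and digits 1,4,5 already taken and all letters distinct, B+R≡V (mod 10) forces V=9, so V=9.
Step 5. [col 2: H + H ≡ L (mod 10)] column 2 (H + H ≡ L (mod 10), carry-in 0) doesn't pin L yet; pick L=6 and continue, so L=6.
Step 6. [col 2: H + H ≡ L (mod 10)] several values work for H in column 2 (H + H ≡ L (mod 10), carry-in 0); try H=8, so H=8.
Step 7. [col 3: D + H ≡ L (mod 10)] column 3 reads D+H+carry(1)=L with H=8, L=6; with digits 1,4,5,6,8,9 already taken and all letters distinct, the only value for D is 7 ⇒ D=7.
Step 8. [col 4: K + L ≡ P (mod 10)] in column 4 we have K+L≡P with carry-in 1; given L=6 and digits 1,4,5,6,7,8,9 already taken and all letters distinct, that pins P to 0, so P=0.
Step 9. [col 4: K + L ≡ P (mod 10)] in column 4 we have K+L≡P with carry-in 1; given L=6, P=0 and digits 0,1,4,5,6,7,8,9 already taken and all letters distinct, that pins K to 3, so K=3.
Step 10. [col 5: X + L ≡ V (mod 10)] from column 5 (L=6, V=9, carry-in 1, digits 0,1,3,4,5,6,7,8,9 already taken and all letters distinct): X must equal 2 ⇒ X=2.

Answer: B=4, D=7, H=8, K=3, L=6, P=0, R=5, S=1, V=9, X=2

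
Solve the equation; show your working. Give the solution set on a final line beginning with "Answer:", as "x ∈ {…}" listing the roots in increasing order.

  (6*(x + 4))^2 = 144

Step 1. [(6*(x + 4))^2 = 144] √ both sides: 144 ≥ 0 gives two branches, so sqrt: 6*(x + 4) = 12 or -12.
Step 2. [6*(x + 4) = 12 or -12] divide by the outer 6 ⇒ div: x + 4 = 2 or -2.
Step 3. [x + 4 = 2 or -2] +4 is outermost — subtract 4 both sides, so sub: x = -2 or -6.

Answer: x ∈ {-6, -2}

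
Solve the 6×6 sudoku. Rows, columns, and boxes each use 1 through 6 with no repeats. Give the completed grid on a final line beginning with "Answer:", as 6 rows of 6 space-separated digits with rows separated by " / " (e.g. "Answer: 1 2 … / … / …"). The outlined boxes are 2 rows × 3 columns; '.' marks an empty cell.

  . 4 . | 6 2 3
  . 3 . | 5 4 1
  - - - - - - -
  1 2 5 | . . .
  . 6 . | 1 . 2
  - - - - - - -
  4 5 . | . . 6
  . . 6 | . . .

Step 1. [r4c1∈{3}] r4c1's peers cover all but 3. So r4c1=3.
Step 2. [r5c3∈{1,2,3}] 3 has one home in col 3: r5c3, so r5c3=3.
Step 3. [r6c6∈{4,5}] r6c6 is the only open cell in col 6 admitting 5. So r6c6=5.
Step 4. [r6c4∈{2,3,4}] r6c4 is the only open cell in row 6 admitting 4, so r6c4=4.
Step 5. [r6c5∈{1,3}] r6c5 is the only open cell in row 6 admitting 3. So r6c5=3.
Step 6. [r2c3∈{2}] r2c3's peers cover all but 2, so r2c3=2.
Step 7. [r2c1∈{6}] r2c1 has the single candidate 6 ⇒ r2c1=6.
Step 8. [r3c5∈{6}] nothing but 6 survives at r3c5, so r3c5=6.
Step 9. [r6c1∈{2}] r6c1 has the single candidate 2, so r6c1=2.
Step 10. [r4c5∈{5}] only 5 remains possible at r4c5, so r4c5=5.
Step 11. [r1c3∈{1}] only 1 remains possible at r1c3, so r1c3=1.
Step 12. [r5c4∈{2}] r5c4 has the single candidate 2, so r5c4=2.
Step 13. [r1c1∈{5}] r1c1's peers cover all but 5 ⇒ r1c1=5.
Step 14. [r5c5∈{1}] r5c5 has the single candidate 1, so r5c5=1.
Step 15. [r6c2∈{1}] r6c2's peers cover all but 1 ⇒ r6c2=1.
Step 16. [r4c3∈{4}] only 4 remains possible at r4c3. So r4c3=4.
Step 17. [r3c6∈{4}] r3c6 is down to just 4 ⇒ r3c6=4.
Step 18. [r3c4∈{3}] r3c4 is down to just 3 ⇒ r3c4=3.

Answer: 5 4 1 6 2 3 / 6 3 2 5 4 1 / 1 2 5 3 6 4 / 3 6 4 1 5 2 / 4 5 3 2 1 6 / 2 1 6 4 3 5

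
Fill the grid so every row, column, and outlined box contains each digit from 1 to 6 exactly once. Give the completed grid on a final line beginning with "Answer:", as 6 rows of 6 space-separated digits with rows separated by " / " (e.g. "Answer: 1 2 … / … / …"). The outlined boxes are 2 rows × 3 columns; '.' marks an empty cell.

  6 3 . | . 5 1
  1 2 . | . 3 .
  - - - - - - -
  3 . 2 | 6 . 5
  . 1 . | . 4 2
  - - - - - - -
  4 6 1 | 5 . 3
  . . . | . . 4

Step 1. [r6c1∈{2,5}] col 1 places 2 nowhere but r6c1 ⇒ r6c1=2.
Step 2. [r2c3∈{4,5}] row 2 places 5 nowhere but r2c3. So r2c3=5.
Step 3. [r6c4∈{1}] nothing but 1 survives at r6c4 ⇒ r6c4=1.
Step 4. [r1c4∈{2,4}] in row 1, 2 fits only at r1c4 ⇒ r1c4=2.
Step 5. [r6c2∈{5}] only 5 remains possible at r6c2 ⇒ r6c2=5.
Step 6. [r1c3∈{4}] only 4 remains possible at r1c3. So r1c3=4.
Step 7. [r4c4∈{3}] nothing but 3 survives at r4c4. So r4c4=3.
Step 8. [r2c4∈{4}] only 4 remains possible at r2c4 ⇒ r2c4=4.
Step 9. [r6c3∈{3}] r6c3's peers cover all but 3, so r6c3=3.
Step 10. [r2c6∈{6}] nothing but 6 survives at r2c6, so r2c6=6.
Step 11. [r5c5∈{2}] r5c5 is down to just 2 ⇒ r5c5=2.
Step 12. [r6c5∈{6}] nothing but 6 survives at r6c5 ⇒ r6c5=6.
Step 13. [r3c2∈{4}] r3c2's peers cover all but 4 ⇒ r3c2=4.
Step 14. [r4c3∈{6}] r4c3 has the single candidate 6 ⇒ r4c3=6.
Step 15. [r4c1∈{5}] r4c1 has the single candidate 5. So r4c1=5.
Step 16. [r3c5∈{1}] nothing but 1 survives at r3c5. So r3c5=1.

Answer: 6 3 4 2 5 1 / 1 2 5 4 3 6 / 3 4 2 6 1 5 / 5 1 6 3 4 2 / 4 6 1 5 2 3 / 2 5 3 1 6 4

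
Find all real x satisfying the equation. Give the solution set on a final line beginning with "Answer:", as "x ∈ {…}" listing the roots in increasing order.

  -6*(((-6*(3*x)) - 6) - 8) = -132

Step 1. [-6*(((-6*(3*x)) - 6) - 8) = -132] divide by the outer -6. So div: ((-6*(3*x)) - 6) - 8 = 22.
Step 2. [((-6*(3*x)) - 6) - 8 = 22] add 8: x sits inside (… - 8). So sub: (-6*(3*x)) - 6 = 30.
Step 3. [(-6*(3*x)) - 6 = 30] peel the -6: add 6 from each side ⇒ sub: -6*(3*x) = 36.
Step 4. [-6*(3*x) = 36] leading coefficient -6: divide by -6. So div: 3*x = -6.
Step 5. [3*x = -6] leading coefficient 3: divide by 3. So div: x = -2.

Answer: x ∈ {-2}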